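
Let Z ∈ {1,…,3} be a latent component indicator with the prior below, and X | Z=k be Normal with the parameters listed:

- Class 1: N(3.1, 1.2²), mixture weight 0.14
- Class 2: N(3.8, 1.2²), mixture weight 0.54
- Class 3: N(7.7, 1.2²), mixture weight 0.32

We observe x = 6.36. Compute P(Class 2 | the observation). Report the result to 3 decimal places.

0.241

P(component k | x) = w_k·f_k(x) / marginal(x), where marginal(x) = Σ_j w_j·f_j(x).
Normal densities:
  L_1 = 0.00830084
  L_2 = 0.034156
  L_3 = 0.178221
Unnormalised posteriors:
  w_1·L_1 = 0.14 × 0.00830084 = 0.00116212
  w_2·L_2 = 0.54 × 0.034156 = 0.0184443
  w_3·L_3 = 0.32 × 0.178221 = 0.0570306
Evidence: 0.00116212 + 0.0184443 + 0.0570306 = 0.076637
P(Class 2 | the observation) ≈ 0.241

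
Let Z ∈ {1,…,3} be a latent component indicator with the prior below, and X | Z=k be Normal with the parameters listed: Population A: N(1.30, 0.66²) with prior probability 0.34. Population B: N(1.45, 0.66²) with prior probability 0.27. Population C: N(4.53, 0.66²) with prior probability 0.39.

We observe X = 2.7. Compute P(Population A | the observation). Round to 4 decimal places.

By Bayes' theorem, P(k | x) = π_k f_k(x) / Σ_j π_j f_j(x).
Evaluate each component's likelihood at the observed value:
  L_A = 0.063724
  L_B = 0.100567
  L_C = 0.01294
Multiply by the mixture weights:
  π_A·L_A = 0.34 × 0.063724 = 0.0216662
  π_B·L_B = 0.27 × 0.100567 = 0.0271532
  π_C·L_C = 0.39 × 0.01294 = 0.0050466
Denominator: 0.0216662 + 0.0271532 + 0.0050466 = 0.053866
Responsibility of Population A: 0.0216662 / 0.053866 ≈ 0.4022

0.4022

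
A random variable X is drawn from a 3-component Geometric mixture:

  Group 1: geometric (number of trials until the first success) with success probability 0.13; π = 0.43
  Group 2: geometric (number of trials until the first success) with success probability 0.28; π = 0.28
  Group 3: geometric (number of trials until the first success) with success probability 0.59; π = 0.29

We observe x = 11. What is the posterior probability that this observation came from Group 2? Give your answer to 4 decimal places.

Apply Bayes' rule: the posterior for each component is proportional to its prior times its likelihood at x.
Geometric probabilities:
  f_1 = 0.13·(1−0.13)^10 = 0.13·0.248423 = 0.032295
  f_2 = 0.28·(1−0.28)^10 = 0.28·0.0374391 = 0.0104829
  f_3 = 0.59·(1−0.59)^10 = 0.59·0.000134227 = 7.91937e-05
Prior × likelihood for each component:
  π_1·f_1 = 0.43 × 0.032295 = 0.0138869
  π_2·f_2 = 0.28 × 0.0104829 = 0.00293522
  π_3·f_3 = 0.29 × 7.91937e-05 = 2.29662e-05
Normaliser: 0.0138869 + 0.00293522 + 2.29662e-05 = 0.0168451
Responsibility of Group 2: 0.00293522 / 0.0168451 ≈ 0.1742

0.1742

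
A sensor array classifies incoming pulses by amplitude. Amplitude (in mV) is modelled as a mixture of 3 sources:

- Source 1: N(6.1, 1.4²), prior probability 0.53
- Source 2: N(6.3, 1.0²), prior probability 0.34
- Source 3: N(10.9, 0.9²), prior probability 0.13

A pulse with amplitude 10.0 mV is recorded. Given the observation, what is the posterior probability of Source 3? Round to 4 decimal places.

0.9146

Apply Bayes' rule: the posterior for each component is proportional to its prior times its likelihood at x.
Component likelihoods at x = 10.0 mV:
  f_1 = 0.00588403
  f_2 = 0.00042478
  f_3 = 0.268856
Unnormalised posteriors:
  w_1·f_1 = 0.53 × 0.00588403 = 0.00311854
  w_2·f_2 = 0.34 × 0.00042478 = 0.000144425
  w_3·f_3 = 0.13 × 0.268856 = 0.0349513
Sum: 0.00311854 + 0.000144425 + 0.0349513 = 0.0382143
Responsibility of Source 3: 0.0349513 / 0.0382143 ≈ 0.9146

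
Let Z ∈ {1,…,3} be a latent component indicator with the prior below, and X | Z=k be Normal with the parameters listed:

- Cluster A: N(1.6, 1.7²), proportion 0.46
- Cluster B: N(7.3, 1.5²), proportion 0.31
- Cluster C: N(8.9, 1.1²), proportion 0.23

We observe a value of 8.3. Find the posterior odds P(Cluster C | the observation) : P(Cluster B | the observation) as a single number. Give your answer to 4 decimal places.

1.0889

Posterior odds = (P(Z=i) f_i(x)) / (P(Z=j) f_j(x)); the normalising sum cancels.
Component likelihoods at x = 8.3:
  p_A = (1/(1.7·√(2π)))·exp(−(8.3−1.6)²/(2·1.7²)) = 0.234672·exp(-7.76644) = 9.94354e-05
  p_B = (1/(1.5·√(2π)))·exp(−(8.3−7.3)²/(2·1.5²)) = 0.265962·exp(-0.22222) = 0.212965
  p_C = (1/(1.1·√(2π)))·exp(−(8.3−8.9)²/(2·1.1²)) = 0.362675·exp(-0.14876) = 0.312544
Odds = (0.23/0.31) × (0.312544/0.212965) = 0.741935 × 1.46758 ≈ 1.0889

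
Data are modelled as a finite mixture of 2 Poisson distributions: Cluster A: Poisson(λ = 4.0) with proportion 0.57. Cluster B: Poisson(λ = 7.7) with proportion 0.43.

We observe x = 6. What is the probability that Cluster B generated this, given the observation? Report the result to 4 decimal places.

The responsibility of component k is w_k f_k(x) divided by Σ_j w_j f_j(x).
Component likelihoods at x = 6:
  f_A = e^(−4.0)·4.0^6/6! = 0.104196
  f_B = e^(−7.7)·7.7^6/6! = 0.131082
Prior × likelihood for each component:
  w_A·f_A = 0.57 × 0.104196 = 0.0593915
  w_B·f_B = 0.43 × 0.131082 = 0.0563654
Marginal: 0.0593915 + 0.0563654 = 0.115757
So the posterior for Cluster B is 0.0563654 / 0.115757 ≈ 0.4869.

0.4869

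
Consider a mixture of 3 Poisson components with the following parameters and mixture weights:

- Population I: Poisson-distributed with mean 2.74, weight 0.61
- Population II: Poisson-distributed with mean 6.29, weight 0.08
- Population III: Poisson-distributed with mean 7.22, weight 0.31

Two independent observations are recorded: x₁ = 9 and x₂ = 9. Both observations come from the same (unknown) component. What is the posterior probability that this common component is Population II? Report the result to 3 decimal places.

Posterior ∝ prior × likelihood, so P(k | x) ∝ w_k f_k(x); normalise over all components.
Since both observations come from the same component, the likelihood for component k is f_k(x₁)·f_k(x₂).
  p_I = [0.00154891] × [0.00154891] = 2.39911e-06
  p_II = [0.0787736] × [0.0787736] = 0.00620527
  p_III = [0.107514] × [0.107514] = 0.0115593
Weight by the priors:
  w_I·p_I = 0.61 × 2.39911e-06 = 1.46346e-06
  w_II·p_II = 0.08 × 0.00620527 = 0.000496422
  w_III·p_III = 0.31 × 0.0115593 = 0.00358338
Marginal: 1.46346e-06 + 0.000496422 + 0.00358338 = 0.00408127
P(Population II | data) = 0.000496422 / 0.00408127 ≈ 0.122

0.122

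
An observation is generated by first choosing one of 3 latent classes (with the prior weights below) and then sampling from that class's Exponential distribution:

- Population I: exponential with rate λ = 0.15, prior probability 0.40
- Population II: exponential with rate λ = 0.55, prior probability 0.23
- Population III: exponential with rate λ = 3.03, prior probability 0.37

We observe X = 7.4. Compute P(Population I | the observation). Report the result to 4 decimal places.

0.9015

By Bayes' theorem, P(k | x) = π_k f_k(x) / Σ_j π_j f_j(x).
Exponential densities:
  L_I = 0.0494338
  L_II = 0.00939256
  L_III = 5.54232e-10
Unnormalised posteriors:
  π_I·L_I = 0.40 × 0.0494338 = 0.0197735
  π_II·L_II = 0.23 × 0.00939256 = 0.00216029
  π_III·L_III = 0.37 × 5.54232e-10 = 2.05066e-10
Sum: 0.0197735 + 0.00216029 + 2.05066e-10 = 0.0219338
So the posterior for Population I is 0.0197735 / 0.0219338 ≈ 0.9015.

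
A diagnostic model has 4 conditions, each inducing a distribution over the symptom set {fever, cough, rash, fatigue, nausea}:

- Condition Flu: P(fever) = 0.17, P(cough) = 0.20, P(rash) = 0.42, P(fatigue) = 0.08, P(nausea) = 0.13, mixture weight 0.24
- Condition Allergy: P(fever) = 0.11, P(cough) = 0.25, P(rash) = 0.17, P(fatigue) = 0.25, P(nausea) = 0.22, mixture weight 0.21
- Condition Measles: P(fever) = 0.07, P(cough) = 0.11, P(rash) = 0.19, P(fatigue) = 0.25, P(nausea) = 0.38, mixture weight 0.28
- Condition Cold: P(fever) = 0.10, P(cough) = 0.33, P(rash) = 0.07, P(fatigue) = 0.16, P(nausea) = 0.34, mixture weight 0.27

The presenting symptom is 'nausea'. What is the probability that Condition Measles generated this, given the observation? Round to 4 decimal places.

P(component k | x) = w_k·f_k(x) / marginal(x), where marginal(x) = Σ_j w_j·f_j(x).
Component likelihoods at x = 'nausea':
  f_Flu = 0.13
  f_Allergy = 0.22
  f_Measles = 0.38
  f_Cold = 0.34
Unnormalised posteriors:
  w_Flu·f_Flu = 0.24 × 0.13 = 0.0312
  w_Allergy·f_Allergy = 0.21 × 0.22 = 0.0462
  w_Measles·f_Measles = 0.28 × 0.38 = 0.1064
  w_Cold·f_Cold = 0.27 × 0.34 = 0.0918
Normaliser: 0.0312 + 0.0462 + 0.1064 + 0.0918 = 0.2756
Responsibility of Condition Measles: 0.1064 / 0.2756 ≈ 0.3861

0.3861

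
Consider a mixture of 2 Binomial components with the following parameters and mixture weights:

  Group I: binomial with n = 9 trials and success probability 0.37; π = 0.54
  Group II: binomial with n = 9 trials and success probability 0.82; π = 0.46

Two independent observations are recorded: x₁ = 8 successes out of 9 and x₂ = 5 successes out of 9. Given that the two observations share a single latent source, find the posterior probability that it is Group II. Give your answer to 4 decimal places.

0.9806

The responsibility of component k is P(Z=k) f_k(x) divided by Σ_j P(Z=j) f_j(x).
Since both observations come from the same component, the likelihood for component k is f_k(x₁)·f_k(x₂).
  L_I = [C(9,8)·0.37^8·0.63^1 = 9·0.000351248·0.63 = 0.00199158] × [0.137639] = 0.000274118
  L_II = [C(9,8)·0.82^8·0.18^1 = 9·0.204414·0.18 = 0.331151] × [0.0490377] = 0.0162389
Multiply by the mixture weights:
  P(Z=I)·L_I = 0.54 × 0.000274118 = 0.000148024
  P(Z=II)·L_II = 0.46 × 0.0162389 = 0.00746988
Normaliser: 0.000148024 + 0.00746988 = 0.0076179
P(Group II | x₁, x₂) ≈ 0.9806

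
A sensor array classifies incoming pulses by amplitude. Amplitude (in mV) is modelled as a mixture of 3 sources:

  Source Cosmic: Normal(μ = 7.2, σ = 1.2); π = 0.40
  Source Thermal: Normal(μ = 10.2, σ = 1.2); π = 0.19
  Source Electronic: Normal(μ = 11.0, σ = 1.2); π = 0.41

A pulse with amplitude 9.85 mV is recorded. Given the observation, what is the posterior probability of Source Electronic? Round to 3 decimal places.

The responsibility of component k is π_k f_k(x) divided by Σ_j π_j f_j(x).
Evaluate each component's likelihood at the observed value:
  L_Cosmic = 0.0290241
  L_Thermal = 0.318608
  L_Electronic = 0.210039
Multiply by the mixture weights:
  π_Cosmic·L_Cosmic = 0.40 × 0.0290241 = 0.0116096
  π_Thermal·L_Thermal = 0.19 × 0.318608 = 0.0605355
  π_Electronic·L_Electronic = 0.41 × 0.210039 = 0.086116
Marginal: 0.0116096 + 0.0605355 + 0.086116 = 0.158261
P(Source Electronic | x) = 0.086116 / 0.158261 ≈ 0.544

0.544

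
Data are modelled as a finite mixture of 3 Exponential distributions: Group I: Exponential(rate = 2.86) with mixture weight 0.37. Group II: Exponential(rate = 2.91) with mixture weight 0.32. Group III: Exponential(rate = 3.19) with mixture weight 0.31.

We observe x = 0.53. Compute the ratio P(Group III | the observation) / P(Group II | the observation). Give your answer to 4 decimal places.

0.9155

Since P(k|x) ∝ π_k f_k(x), the posterior odds are π_i f_i(x) / (π_j f_j(x)).
Exponential densities:
  L_I = 2.86·e^(−2.86·0.53) = 2.86·e^(−1.5158) = 0.628149
  L_II = 2.91·e^(−2.91·0.53) = 2.91·e^(−1.5423) = 0.622416
  L_III = 3.19·e^(−3.19·0.53) = 3.19·e^(−1.6907) = 0.588205
Posterior odds = (π_III·L_III) / (π_II·L_II) = (0.31·0.588205) / (0.32·0.622416) = 0.182344 / 0.199173 ≈ 0.9155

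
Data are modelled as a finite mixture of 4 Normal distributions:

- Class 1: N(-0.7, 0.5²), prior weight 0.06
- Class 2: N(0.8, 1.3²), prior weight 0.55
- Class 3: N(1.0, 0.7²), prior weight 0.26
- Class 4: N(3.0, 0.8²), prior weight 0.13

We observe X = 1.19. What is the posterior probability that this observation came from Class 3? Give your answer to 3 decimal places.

0.462

By Bayes' theorem, P(k | x) = π_k f_k(x) / Σ_j π_j f_j(x).
Normal densities:
  f_1 = 0.000629874
  f_2 = 0.293375
  f_3 = 0.549306
  f_4 = 0.0385712
Weight by the priors:
  π_1·f_1 = 0.06 × 0.000629874 = 3.77924e-05
  π_2·f_2 = 0.55 × 0.293375 = 0.161356
  π_3·f_3 = 0.26 × 0.549306 = 0.142819
  π_4·f_4 = 0.13 × 0.0385712 = 0.00501426
Evidence: 3.77924e-05 + 0.161356 + 0.142819 + 0.00501426 = 0.309228
So the posterior for Class 3 is 0.142819 / 0.309228 ≈ 0.462.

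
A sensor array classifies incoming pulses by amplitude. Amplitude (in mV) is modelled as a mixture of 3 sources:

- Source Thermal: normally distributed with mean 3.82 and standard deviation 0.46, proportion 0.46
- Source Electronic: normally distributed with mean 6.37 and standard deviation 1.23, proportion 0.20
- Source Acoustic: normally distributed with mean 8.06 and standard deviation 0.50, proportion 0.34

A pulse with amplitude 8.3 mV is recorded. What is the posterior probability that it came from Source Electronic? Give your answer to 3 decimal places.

The responsibility of component k is P(Z=k) f_k(x) divided by Σ_j P(Z=j) f_j(x).
Evaluate each component's likelihood at the observed value:
  L_Thermal = 2.1958e-21
  L_Electronic = 0.094704
  L_Acoustic = 0.711065
Unnormalised posteriors:
  P(Z=Thermal)·L_Thermal = 0.46 × 2.1958e-21 = 1.01007e-21
  P(Z=Electronic)·L_Electronic = 0.20 × 0.094704 = 0.0189408
  P(Z=Acoustic)·L_Acoustic = 0.34 × 0.711065 = 0.241762
Denominator: 1.01007e-21 + 0.0189408 + 0.241762 = 0.260703
P(Source Electronic | 8.3 mV) = 0.0189408 / 0.260703 ≈ 0.073

0.073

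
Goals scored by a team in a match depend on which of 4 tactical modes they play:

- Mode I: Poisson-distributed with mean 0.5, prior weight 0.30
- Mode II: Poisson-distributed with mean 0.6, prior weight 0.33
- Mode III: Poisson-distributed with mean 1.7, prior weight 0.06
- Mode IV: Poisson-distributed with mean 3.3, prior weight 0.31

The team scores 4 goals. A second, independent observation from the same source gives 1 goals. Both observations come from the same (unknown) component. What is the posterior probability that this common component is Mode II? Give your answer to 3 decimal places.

Apply Bayes' rule: the posterior for each component is proportional to its prior times its likelihood at x.
Since both observations come from the same component, the likelihood for component k is f_k(x₁)·f_k(x₂).
  f_I = [e^(−0.5)·0.5^4/4! = 0.00157951] × [0.303265] = 0.00047901
  f_II = [e^(−0.6)·0.6^4/4! = 0.00296358] × [0.329287] = 0.000975869
  f_III = [e^(−1.7)·1.7^4/4! = 0.0635746] × [0.310562] = 0.0197439
  f_IV = [e^(−3.3)·3.3^4/4! = 0.182252] × [0.121714] = 0.0221827
Weight by the priors:
  π_I·f_I = 0.30 × 0.00047901 = 0.000143703
  π_II·f_II = 0.33 × 0.000975869 = 0.000322037
  π_III·f_III = 0.06 × 0.0197439 = 0.00118463
  π_IV·f_IV = 0.31 × 0.0221827 = 0.00687664
Normaliser: 0.000143703 + 0.000322037 + 0.00118463 + 0.00687664 = 0.00852702
So the posterior for Mode II is 0.000322037 / 0.00852702 ≈ 0.038.

0.038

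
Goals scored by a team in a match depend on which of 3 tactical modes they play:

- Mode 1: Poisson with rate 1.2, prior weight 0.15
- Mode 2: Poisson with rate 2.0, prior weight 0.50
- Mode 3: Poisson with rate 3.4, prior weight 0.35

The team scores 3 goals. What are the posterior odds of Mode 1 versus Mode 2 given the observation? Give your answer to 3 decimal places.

The posterior odds equal the prior odds times the likelihood ratio: (P(Z=i)/P(Z=j))·(f_i(x)/f_j(x)).
Poisson probabilities:
  f_1 = 0.0867439
  f_2 = 0.180447
  f_3 = 0.218617
0.0130116 / 0.0902235 ≈ 0.144

0.144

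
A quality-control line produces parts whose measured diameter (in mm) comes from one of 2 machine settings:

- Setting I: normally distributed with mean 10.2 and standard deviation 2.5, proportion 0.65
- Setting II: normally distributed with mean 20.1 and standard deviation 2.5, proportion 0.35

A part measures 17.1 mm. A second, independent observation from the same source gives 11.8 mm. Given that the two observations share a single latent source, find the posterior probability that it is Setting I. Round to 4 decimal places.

By Bayes' theorem, P(k | x) = P(Z=k) f_k(x) / Σ_j P(Z=j) f_j(x).
Since both observations come from the same component, the likelihood for component k is f_k(x₁)·f_k(x₂).
  f_I = [0.00353858] × [0.130025] = 0.000460104
  f_II = [0.0776744] × [0.000644891] = 5.00915e-05
Unnormalised posteriors:
  P(Z=I)·f_I = 0.65 × 0.000460104 = 0.000299067
  P(Z=II)·f_II = 0.35 × 5.00915e-05 = 1.7532e-05
Marginal: 0.000299067 + 1.7532e-05 = 0.000316599
P(Setting I | data) = 0.000299067 / 0.000316599 ≈ 0.9446

0.9446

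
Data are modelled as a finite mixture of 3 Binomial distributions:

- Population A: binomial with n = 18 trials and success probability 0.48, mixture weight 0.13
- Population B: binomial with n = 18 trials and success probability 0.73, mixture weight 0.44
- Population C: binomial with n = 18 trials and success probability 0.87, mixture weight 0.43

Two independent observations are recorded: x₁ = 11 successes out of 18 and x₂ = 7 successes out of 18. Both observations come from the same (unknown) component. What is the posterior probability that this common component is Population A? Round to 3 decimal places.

0.954

The responsibility of component k is π_k f_k(x) divided by Σ_j π_j f_j(x).
Since both observations come from the same component, the likelihood for component k is f_k(x₁)·f_k(x₂).
  p_A = [0.10196] × [0.140437] = 0.014319
  p_B = [0.104437] × [0.00195441] = 0.000204112
  p_C = [0.00431589] × [2.15162e-06] = 9.28617e-09
Unnormalised posteriors:
  π_A·p_A = 0.13 × 0.014319 = 0.00186147
  π_B·p_B = 0.44 × 0.000204112 = 8.98093e-05
  π_C·p_C = 0.43 × 9.28617e-09 = 3.99305e-09
Marginal: 0.00186147 + 8.98093e-05 + 3.99305e-09 = 0.00195128
Responsibility of Population A: 0.00186147 / 0.00195128 ≈ 0.954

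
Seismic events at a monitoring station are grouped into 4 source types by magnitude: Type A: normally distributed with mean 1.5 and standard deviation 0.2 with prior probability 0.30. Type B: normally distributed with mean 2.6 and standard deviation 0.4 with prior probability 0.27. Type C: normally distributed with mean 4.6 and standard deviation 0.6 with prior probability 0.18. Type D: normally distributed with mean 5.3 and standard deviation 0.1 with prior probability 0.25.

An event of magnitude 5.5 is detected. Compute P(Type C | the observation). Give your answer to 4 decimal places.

0.2235

Apply Bayes' rule: the posterior for each component is proportional to its prior times its likelihood at x.
Component likelihoods at x = 5.5:
  f_A = 2.76047e-87
  f_B = 3.84634e-12
  f_C = 0.215863
  f_D = 0.53991
Multiply by the mixture weights:
  π_A·f_A = 0.30 × 2.76047e-87 = 8.28142e-88
  π_B·f_B = 0.27 × 3.84634e-12 = 1.03851e-12
  π_C·f_C = 0.18 × 0.215863 = 0.0388553
  π_D·f_D = 0.25 × 0.53991 = 0.134977
Marginal: 8.28142e-88 + 1.03851e-12 + 0.0388553 + 0.134977 = 0.173833
P(Type C | the observation) ≈ 0.2235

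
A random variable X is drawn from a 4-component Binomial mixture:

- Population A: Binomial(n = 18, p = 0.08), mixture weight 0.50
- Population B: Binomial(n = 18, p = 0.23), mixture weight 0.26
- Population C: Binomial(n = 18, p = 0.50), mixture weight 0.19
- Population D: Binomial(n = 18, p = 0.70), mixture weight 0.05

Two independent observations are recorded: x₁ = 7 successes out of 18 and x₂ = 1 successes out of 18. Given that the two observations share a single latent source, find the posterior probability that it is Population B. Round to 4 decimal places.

0.9414

Posterior ∝ prior × likelihood, so P(k | x) ∝ π_k f_k(x); normalise over all components.
Since both observations come from the same component, the likelihood for component k is f_k(x₁)·f_k(x₂).
  f_A = [C(18,7)·0.08^7·0.92^11 = 31824·2.09715e-08·0.399637 = 0.000266717] × [0.348944] = 9.30693e-05
  f_B = [C(18,7)·0.23^7·0.77^11 = 31824·3.40483e-05·0.0564154 = 0.061129] × [0.0486791] = 0.00297571
  f_C = [C(18,7)·0.50^7·0.50^11 = 31824·0.0078125·0.000488281 = 0.121399] × [6.86646e-05] = 8.3358e-06
  f_D = [C(18,7)·0.70^7·0.30^11 = 31824·0.0823543·1.77147e-06 = 0.00464275] × [1.62717e-08] = 7.55452e-11
Multiply by the mixture weights:
  π_A·f_A = 0.50 × 9.30693e-05 = 4.65346e-05
  π_B·f_B = 0.26 × 0.00297571 = 0.000773684
  π_C·f_C = 0.19 × 8.3358e-06 = 1.5838e-06
  π_D·f_D = 0.05 × 7.55452e-11 = 3.77726e-12
Marginal: 4.65346e-05 + 0.000773684 + 1.5838e-06 + 3.77726e-12 = 0.000821802
P(Population B | x₁,x₂) = 0.000773684 / 0.000821802 ≈ 0.9414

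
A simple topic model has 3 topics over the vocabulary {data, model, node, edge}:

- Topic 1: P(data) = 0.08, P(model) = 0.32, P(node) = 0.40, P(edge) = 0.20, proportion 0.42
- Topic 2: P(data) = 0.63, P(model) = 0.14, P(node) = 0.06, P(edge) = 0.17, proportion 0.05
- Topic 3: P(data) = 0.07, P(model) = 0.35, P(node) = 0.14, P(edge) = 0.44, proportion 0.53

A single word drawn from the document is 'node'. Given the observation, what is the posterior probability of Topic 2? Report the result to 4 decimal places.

By Bayes' theorem, P(k | x) = P(Z=k) f_k(x) / Σ_j P(Z=j) f_j(x).
Component likelihoods at x = 'node':
  p_1 = 0.4
  p_2 = 0.06
  p_3 = 0.14
Prior × likelihood for each component:
  P(Z=1)·p_1 = 0.42 × 0.4 = 0.168
  P(Z=2)·p_2 = 0.05 × 0.06 = 0.003
  P(Z=3)·p_3 = 0.53 × 0.14 = 0.0742
Marginal: 0.168 + 0.003 + 0.0742 = 0.2452
Responsibility of Topic 2: 0.003 / 0.2452 ≈ 0.0122

0.0122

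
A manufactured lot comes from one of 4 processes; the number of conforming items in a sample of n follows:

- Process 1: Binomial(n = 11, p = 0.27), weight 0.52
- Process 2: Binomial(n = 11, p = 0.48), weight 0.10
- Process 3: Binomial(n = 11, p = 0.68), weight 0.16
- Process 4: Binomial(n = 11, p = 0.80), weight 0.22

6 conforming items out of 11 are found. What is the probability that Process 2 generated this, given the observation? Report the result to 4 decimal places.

Posterior ∝ prior × likelihood, so P(k | x) ∝ π_k f_k(x); normalise over all components.
Binomial probabilities:
  f_1 = C(11,6)·0.27^6·0.73^5 = 462·0.00038742·0.207307 = 0.0371055
  f_2 = C(11,6)·0.48^6·0.52^5 = 462·0.0122306·0.0380204 = 0.214836
  f_3 = C(11,6)·0.68^6·0.32^5 = 462·0.0988675·0.00335544 = 0.153266
  f_4 = C(11,6)·0.80^6·0.20^5 = 462·0.262144·0.00032 = 0.0387554
Multiply by the mixture weights:
  π_1·f_1 = 0.52 × 0.0371055 = 0.0192949
  π_2·f_2 = 0.10 × 0.214836 = 0.0214836
  π_3·f_3 = 0.16 × 0.153266 = 0.0245225
  π_4·f_4 = 0.22 × 0.0387554 = 0.00852618
Evidence: 0.0192949 + 0.0214836 + 0.0245225 + 0.00852618 = 0.0738272
Responsibility of Process 2: 0.0214836 / 0.0738272 ≈ 0.2910

0.2910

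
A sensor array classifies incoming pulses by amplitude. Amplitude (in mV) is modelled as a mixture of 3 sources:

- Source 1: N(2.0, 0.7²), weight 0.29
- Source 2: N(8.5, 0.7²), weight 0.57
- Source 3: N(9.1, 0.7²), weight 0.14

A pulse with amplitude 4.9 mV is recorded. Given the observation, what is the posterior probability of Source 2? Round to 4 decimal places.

Posterior ∝ prior × likelihood, so P(k | x) ∝ π_k f_k(x); normalise over all components.
Evaluate each component's likelihood at the observed value:
  L_1 = 0.00010687
  L_2 = 1.02917e-06
  L_3 = 8.67983e-09
Prior × likelihood for each component:
  π_1·L_1 = 0.29 × 0.00010687 = 3.09923e-05
  π_2·L_2 = 0.57 × 1.02917e-06 = 5.8663e-07
  π_3·L_3 = 0.14 × 8.67983e-09 = 1.21518e-09
Marginal: 3.09923e-05 + 5.8663e-07 + 1.21518e-09 = 3.15802e-05
P(Source 2 | x) = 5.8663e-07 / 3.15802e-05 ≈ 0.0186

0.0186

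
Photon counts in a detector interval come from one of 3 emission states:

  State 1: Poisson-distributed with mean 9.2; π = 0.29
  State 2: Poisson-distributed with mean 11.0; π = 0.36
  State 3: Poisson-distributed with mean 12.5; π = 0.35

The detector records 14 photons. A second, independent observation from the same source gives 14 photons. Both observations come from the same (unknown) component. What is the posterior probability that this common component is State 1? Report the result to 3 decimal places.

By Bayes' theorem, P(k | x) = P(Z=k) f_k(x) / Σ_j P(Z=j) f_j(x).
Since both observations come from the same component, the likelihood for component k is f_k(x₁)·f_k(x₂).
  p_1 = [e^(−9.2)·9.2^14/14! = 0.0360672] × [0.0360672] = 0.00130084
  p_2 = [e^(−11.0)·11.0^14/14! = 0.0727528] × [0.0727528] = 0.00529298
  p_3 = [e^(−12.5)·12.5^14/14! = 0.0971965] × [0.0971965] = 0.00944717
Weight by the priors:
  P(Z=1)·p_1 = 0.29 × 0.00130084 = 0.000377244
  P(Z=2)·p_2 = 0.36 × 0.00529298 = 0.00190547
  P(Z=3)·p_3 = 0.35 × 0.00944717 = 0.00330651
Sum: 0.000377244 + 0.00190547 + 0.00330651 = 0.00558922
P(State 1 | data) ≈ 0.067

0.067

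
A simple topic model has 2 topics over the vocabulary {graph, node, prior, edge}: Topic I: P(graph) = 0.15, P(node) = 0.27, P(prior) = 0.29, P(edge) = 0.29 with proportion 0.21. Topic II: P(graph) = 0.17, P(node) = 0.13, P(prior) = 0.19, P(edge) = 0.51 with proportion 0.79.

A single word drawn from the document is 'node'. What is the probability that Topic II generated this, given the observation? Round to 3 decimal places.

0.644

By Bayes' theorem, P(k | x) = w_k f_k(x) / Σ_j w_j f_j(x).
Categorical probabilities:
  L_I = P(node | comp) = 0.27
  L_II = P(node | comp) = 0.13
Weight by the priors:
  w_I·L_I = 0.21 × 0.27 = 0.0567
  w_II·L_II = 0.79 × 0.13 = 0.1027
Normaliser: 0.0567 + 0.1027 = 0.1594
Responsibility of Topic II: 0.1027 / 0.1594 ≈ 0.644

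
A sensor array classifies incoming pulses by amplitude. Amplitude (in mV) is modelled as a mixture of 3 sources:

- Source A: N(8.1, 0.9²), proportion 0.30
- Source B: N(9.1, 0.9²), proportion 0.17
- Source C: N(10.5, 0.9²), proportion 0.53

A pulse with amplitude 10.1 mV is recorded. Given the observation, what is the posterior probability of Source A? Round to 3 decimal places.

0.043

Posterior ∝ prior × likelihood, so P(k | x) ∝ π_k f_k(x); normalise over all components.
Evaluate each component's likelihood at the observed value:
  L_A = 0.0375263
  L_B = 0.239103
  L_C = 0.401582
Unnormalised posteriors:
  π_A·L_A = 0.30 × 0.0375263 = 0.0112579
  π_B·L_B = 0.17 × 0.239103 = 0.0406475
  π_C·L_C = 0.53 × 0.401582 = 0.212838
Normaliser: 0.0112579 + 0.0406475 + 0.212838 = 0.264744
So the posterior for Source A is 0.0112579 / 0.264744 ≈ 0.043.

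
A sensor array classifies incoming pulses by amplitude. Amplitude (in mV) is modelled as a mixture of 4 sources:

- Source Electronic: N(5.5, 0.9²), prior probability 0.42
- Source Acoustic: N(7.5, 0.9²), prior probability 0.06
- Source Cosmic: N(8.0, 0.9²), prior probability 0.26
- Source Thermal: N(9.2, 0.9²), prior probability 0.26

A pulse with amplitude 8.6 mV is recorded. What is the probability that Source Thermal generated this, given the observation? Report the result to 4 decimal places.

The responsibility of component k is π_k f_k(x) divided by Σ_j π_j f_j(x).
Component likelihoods at x = 8.6 mV:
  f_Electronic = (1/(0.9·√(2π)))·exp(−(8.6−5.5)²/(2·0.9²)) = 0.443269·exp(-5.93210) = 0.00117595
  f_Acoustic = (1/(0.9·√(2π)))·exp(−(8.6−7.5)²/(2·0.9²)) = 0.443269·exp(-0.74691) = 0.210033
  f_Cosmic = (1/(0.9·√(2π)))·exp(−(8.6−8.0)²/(2·0.9²)) = 0.443269·exp(-0.22222) = 0.354942
  f_Thermal = (1/(0.9·√(2π)))·exp(−(8.6−9.2)²/(2·0.9²)) = 0.443269·exp(-0.22222) = 0.354942
Prior × likelihood for each component:
  π_Electronic·f_Electronic = 0.42 × 0.00117595 = 0.0004939
  π_Acoustic·f_Acoustic = 0.06 × 0.210033 = 0.012602
  π_Cosmic·f_Cosmic = 0.26 × 0.354942 = 0.092285
  π_Thermal·f_Thermal = 0.26 × 0.354942 = 0.092285
Normaliser: 0.0004939 + 0.012602 + 0.092285 + 0.092285 = 0.197666
Responsibility of Source Thermal: 0.092285 / 0.197666 ≈ 0.4669

0.4669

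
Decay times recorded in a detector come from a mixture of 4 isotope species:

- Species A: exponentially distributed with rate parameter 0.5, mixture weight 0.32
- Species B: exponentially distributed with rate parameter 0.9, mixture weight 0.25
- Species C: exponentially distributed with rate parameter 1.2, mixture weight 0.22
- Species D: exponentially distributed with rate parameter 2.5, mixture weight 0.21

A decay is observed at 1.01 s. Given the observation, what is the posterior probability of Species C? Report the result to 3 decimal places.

0.255

The responsibility of component k is π_k f_k(x) divided by Σ_j π_j f_j(x).
Component likelihoods at x = 1.01 s:
  L_A = 0.301753
  L_B = 0.362634
  L_C = 0.357122
  L_D = 0.200146
Multiply by the mixture weights:
  π_A·L_A = 0.32 × 0.301753 = 0.0965609
  π_B·L_B = 0.25 × 0.362634 = 0.0906586
  π_C·L_C = 0.22 × 0.357122 = 0.0785668
  π_D·L_D = 0.21 × 0.200146 = 0.0420306
Evidence: 0.0965609 + 0.0906586 + 0.0785668 + 0.0420306 = 0.307817
P(Species C | x) = 0.0785668 / 0.307817 ≈ 0.255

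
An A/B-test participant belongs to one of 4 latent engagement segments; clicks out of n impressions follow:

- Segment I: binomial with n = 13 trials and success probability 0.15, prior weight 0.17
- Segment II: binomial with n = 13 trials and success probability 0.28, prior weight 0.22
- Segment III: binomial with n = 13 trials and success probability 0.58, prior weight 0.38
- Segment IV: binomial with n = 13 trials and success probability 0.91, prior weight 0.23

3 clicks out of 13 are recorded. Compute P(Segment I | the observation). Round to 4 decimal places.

0.3686

Posterior ∝ prior × likelihood, so P(k | x) ∝ P(Z=k) f_k(x); normalise over all components.
Component likelihoods at x = 3 clicks out of 13:
  L_I = C(13,3)·0.15^3·0.85^10 = 286·0.003375·0.196874 = 0.190033
  L_II = C(13,3)·0.28^3·0.72^10 = 286·0.021952·0.0374391 = 0.235053
  L_III = C(13,3)·0.58^3·0.42^10 = 286·0.195112·0.000170802 = 0.0095311
  L_IV = C(13,3)·0.91^3·0.09^10 = 286·0.753571·3.48678e-11 = 7.51476e-09
Weight by the priors:
  P(Z=I)·L_I = 0.17 × 0.190033 = 0.0323056
  P(Z=II)·L_II = 0.22 × 0.235053 = 0.0517116
  P(Z=III)·L_III = 0.38 × 0.0095311 = 0.00362182
  P(Z=IV)·L_IV = 0.23 × 7.51476e-09 = 1.7284e-09
Sum: 0.0323056 + 0.0517116 + 0.00362182 + 1.7284e-09 = 0.087639
So the posterior for Segment I is 0.0323056 / 0.087639 ≈ 0.3686.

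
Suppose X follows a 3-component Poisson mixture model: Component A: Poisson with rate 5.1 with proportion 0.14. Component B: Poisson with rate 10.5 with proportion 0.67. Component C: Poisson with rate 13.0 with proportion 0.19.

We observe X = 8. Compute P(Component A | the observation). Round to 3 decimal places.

0.113

The responsibility of component k is π_k f_k(x) divided by Σ_j π_j f_j(x).
Poisson probabilities:
  f_A = 0.0692052
  f_B = 0.100902
  f_C = 0.0457297
Unnormalised posteriors:
  π_A·f_A = 0.14 × 0.0692052 = 0.00968873
  π_B·f_B = 0.67 × 0.100902 = 0.0676047
  π_C·f_C = 0.19 × 0.0457297 = 0.00868864
Evidence: 0.00968873 + 0.0676047 + 0.00868864 = 0.085982
Responsibility of Component A: 0.00968873 / 0.085982 ≈ 0.113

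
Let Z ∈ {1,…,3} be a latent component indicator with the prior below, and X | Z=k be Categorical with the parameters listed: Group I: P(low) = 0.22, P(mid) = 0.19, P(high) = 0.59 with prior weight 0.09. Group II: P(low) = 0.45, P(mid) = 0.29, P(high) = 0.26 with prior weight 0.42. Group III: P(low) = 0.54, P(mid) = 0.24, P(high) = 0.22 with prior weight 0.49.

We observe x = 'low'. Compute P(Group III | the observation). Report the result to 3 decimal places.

0.559

Apply Bayes' rule: the posterior for each component is proportional to its prior times its likelihood at x.
Categorical probabilities:
  L_I = P(low | comp) = 0.22
  L_II = P(low | comp) = 0.45
  L_III = P(low | comp) = 0.54
Prior × likelihood for each component:
  P(Z=I)·L_I = 0.09 × 0.22 = 0.0198
  P(Z=II)·L_II = 0.42 × 0.45 = 0.189
  P(Z=III)·L_III = 0.49 × 0.54 = 0.2646
Denominator: 0.0198 + 0.189 + 0.2646 = 0.4734
So the posterior for Group III is 0.2646 / 0.4734 ≈ 0.559.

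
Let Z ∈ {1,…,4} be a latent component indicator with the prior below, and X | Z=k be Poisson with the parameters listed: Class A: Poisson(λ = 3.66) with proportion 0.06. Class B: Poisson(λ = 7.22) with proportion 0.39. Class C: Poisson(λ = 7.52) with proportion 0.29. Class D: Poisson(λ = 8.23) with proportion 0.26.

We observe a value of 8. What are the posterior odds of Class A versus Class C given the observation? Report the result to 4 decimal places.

Since P(k|x) ∝ P(Z=k) f_k(x), the posterior odds are P(Z=i) f_i(x) / (P(Z=j) f_j(x)).
Evaluate each component's likelihood at the observed value:
  f_A = 0.0205499
  f_B = 0.13402
  f_C = 0.137508
  f_D = 0.139134
0.001233 / 0.0398773 ≈ 0.0309

0.0309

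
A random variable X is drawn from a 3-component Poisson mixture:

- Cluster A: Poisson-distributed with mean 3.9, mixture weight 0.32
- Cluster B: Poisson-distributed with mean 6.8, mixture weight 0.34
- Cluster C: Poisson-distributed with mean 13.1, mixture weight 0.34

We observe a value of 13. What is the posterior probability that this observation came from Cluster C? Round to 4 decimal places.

0.9013

By Bayes' theorem, P(k | x) = w_k f_k(x) / Σ_j w_j f_j(x).
Poisson probabilities:
  p_A = e^(−3.9)·3.9^13/13! = 0.000156968
  p_B = e^(−6.8)·6.8^13/13! = 0.0118887
  p_C = e^(−13.1)·13.1^13/13! = 0.109898
Weight by the priors:
  w_A·p_A = 0.32 × 0.000156968 = 5.02298e-05
  w_B·p_B = 0.34 × 0.0118887 = 0.00404215
  w_C·p_C = 0.34 × 0.109898 = 0.0373652
Normaliser: 5.02298e-05 + 0.00404215 + 0.0373652 = 0.0414576
So the posterior for Cluster C is 0.0373652 / 0.0414576 ≈ 0.9013.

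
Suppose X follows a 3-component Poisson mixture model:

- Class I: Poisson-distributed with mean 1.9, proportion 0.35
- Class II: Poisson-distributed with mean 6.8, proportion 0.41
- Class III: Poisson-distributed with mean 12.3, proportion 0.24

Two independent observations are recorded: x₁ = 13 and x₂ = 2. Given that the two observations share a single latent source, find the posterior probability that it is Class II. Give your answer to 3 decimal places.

0.934

The responsibility of component k is π_k f_k(x) divided by Σ_j π_j f_j(x).
Since both observations come from the same component, the likelihood for component k is f_k(x₁)·f_k(x₂).
  f_I = [1.01008e-07] × [0.269971] = 2.72693e-08
  f_II = [0.0118887] × [0.0257505] = 0.000306139
  f_III = [0.107811] × [0.000344317] = 3.71212e-05
Weight by the priors:
  π_I·f_I = 0.35 × 2.72693e-08 = 9.54427e-09
  π_II·f_II = 0.41 × 0.000306139 = 0.000125517
  π_III·f_III = 0.24 × 3.71212e-05 = 8.90909e-06
Denominator: 9.54427e-09 + 0.000125517 + 8.90909e-06 = 0.000134436
P(Class II | x₁, x₂) = 0.000125517 / 0.000134436 ≈ 0.934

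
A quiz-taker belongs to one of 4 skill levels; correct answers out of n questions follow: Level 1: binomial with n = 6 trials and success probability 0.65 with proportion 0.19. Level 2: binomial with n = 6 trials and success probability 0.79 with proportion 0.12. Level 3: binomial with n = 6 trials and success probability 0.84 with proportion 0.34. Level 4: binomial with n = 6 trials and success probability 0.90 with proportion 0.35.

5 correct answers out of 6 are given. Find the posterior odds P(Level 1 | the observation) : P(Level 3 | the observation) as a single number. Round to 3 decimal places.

0.339

Since P(k|x) ∝ π_k f_k(x), the posterior odds are π_i f_i(x) / (π_j f_j(x)).
Evaluate each component's likelihood at the observed value:
  p_1 = C(6,5)·0.65^5·0.35^1 = 6·0.116029·0.35 = 0.243661
  p_2 = C(6,5)·0.79^5·0.21^1 = 6·0.307706·0.21 = 0.387709
  p_3 = C(6,5)·0.84^5·0.16^1 = 6·0.418212·0.16 = 0.401483
  p_4 = C(6,5)·0.90^5·0.10^1 = 6·0.59049·0.1 = 0.354294
Posterior odds = (π_1·p_1) / (π_3·p_3) = (0.19·0.243661) / (0.34·0.401483) = 0.0462956 / 0.136504 ≈ 0.339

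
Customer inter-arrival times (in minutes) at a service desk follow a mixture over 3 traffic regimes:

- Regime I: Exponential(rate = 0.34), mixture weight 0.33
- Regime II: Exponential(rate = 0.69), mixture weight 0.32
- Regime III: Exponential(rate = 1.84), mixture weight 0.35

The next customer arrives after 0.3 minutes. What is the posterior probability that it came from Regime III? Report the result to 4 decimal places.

0.5690

Apply Bayes' rule: the posterior for each component is proportional to its prior times its likelihood at x.
Exponential densities:
  L_I = 0.30703
  L_II = 0.560984
  L_III = 1.05947
Unnormalised posteriors:
  π_I·L_I = 0.33 × 0.30703 = 0.10132
  π_II·L_II = 0.32 × 0.560984 = 0.179515
  π_III·L_III = 0.35 × 1.05947 = 0.370813
Sum: 0.10132 + 0.179515 + 0.370813 = 0.651648
P(Regime III | data) ≈ 0.5690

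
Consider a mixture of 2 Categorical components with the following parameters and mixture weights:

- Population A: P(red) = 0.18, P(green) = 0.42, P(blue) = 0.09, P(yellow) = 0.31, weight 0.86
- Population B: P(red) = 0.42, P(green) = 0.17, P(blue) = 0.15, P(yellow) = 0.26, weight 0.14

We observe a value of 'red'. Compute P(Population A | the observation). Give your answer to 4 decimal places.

Posterior ∝ prior × likelihood, so P(k | x) ∝ π_k f_k(x); normalise over all components.
Categorical probabilities:
  f_A = 0.18
  f_B = 0.42
Multiply by the mixture weights:
  π_A·f_A = 0.86 × 0.18 = 0.1548
  π_B·f_B = 0.14 × 0.42 = 0.0588
Denominator: 0.1548 + 0.0588 = 0.2136
P(Population A | x) ≈ 0.7247

0.7247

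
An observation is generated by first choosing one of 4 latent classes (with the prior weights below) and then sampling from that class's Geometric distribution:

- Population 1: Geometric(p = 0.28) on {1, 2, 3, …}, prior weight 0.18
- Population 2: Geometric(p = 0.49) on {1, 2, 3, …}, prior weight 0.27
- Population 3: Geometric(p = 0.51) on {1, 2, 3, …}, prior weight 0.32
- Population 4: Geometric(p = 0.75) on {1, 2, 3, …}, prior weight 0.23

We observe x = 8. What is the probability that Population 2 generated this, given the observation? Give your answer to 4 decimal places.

0.1613

The responsibility of component k is π_k f_k(x) divided by Σ_j π_j f_j(x).
Component likelihoods at x = 8:
  L_1 = 0.28·(1−0.28)^7 = 0.28·0.100306 = 0.0280857
  L_2 = 0.49·(1−0.49)^7 = 0.49·0.00897411 = 0.00439731
  L_3 = 0.51·(1−0.51)^7 = 0.51·0.00678223 = 0.00345894
  L_4 = 0.75·(1−0.75)^7 = 0.75·6.10352e-05 = 4.57764e-05
Unnormalised posteriors:
  π_1·L_1 = 0.18 × 0.0280857 = 0.00505543
  π_2·L_2 = 0.27 × 0.00439731 = 0.00118727
  π_3·L_3 = 0.32 × 0.00345894 = 0.00110686
  π_4·L_4 = 0.23 × 4.57764e-05 = 1.05286e-05
Evidence: 0.00505543 + 0.00118727 + 0.00110686 + 1.05286e-05 = 0.00736009
Responsibility of Population 2: 0.00118727 / 0.00736009 ≈ 0.1613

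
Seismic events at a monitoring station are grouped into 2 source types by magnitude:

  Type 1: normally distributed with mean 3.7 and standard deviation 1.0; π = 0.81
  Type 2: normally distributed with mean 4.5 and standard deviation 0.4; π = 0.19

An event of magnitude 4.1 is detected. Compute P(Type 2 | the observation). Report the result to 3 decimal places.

Posterior ∝ prior × likelihood, so P(k | x) ∝ P(Z=k) f_k(x); normalise over all components.
Evaluate each component's likelihood at the observed value:
  f_1 = 0.36827
  f_2 = 0.604927
Multiply by the mixture weights:
  P(Z=1)·f_1 = 0.81 × 0.36827 = 0.298299
  P(Z=2)·f_2 = 0.19 × 0.604927 = 0.114936
Evidence: 0.298299 + 0.114936 = 0.413235
So the posterior for Type 2 is 0.114936 / 0.413235 ≈ 0.278.

0.278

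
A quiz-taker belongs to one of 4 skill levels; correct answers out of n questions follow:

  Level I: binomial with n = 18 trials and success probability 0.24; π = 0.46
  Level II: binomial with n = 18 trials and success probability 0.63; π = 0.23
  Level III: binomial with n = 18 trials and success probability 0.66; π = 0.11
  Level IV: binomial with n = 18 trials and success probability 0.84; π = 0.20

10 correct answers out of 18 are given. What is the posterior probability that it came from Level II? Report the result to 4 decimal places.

0.6912

P(component k | x) = π_k·f_k(x) / marginal(x), where marginal(x) = Σ_j π_j·f_j(x).
Binomial probabilities:
  L_I = 0.00308801
  L_II = 0.151383
  L_III = 0.122554
  L_IV = 0.00328708
Multiply by the mixture weights:
  π_I·L_I = 0.46 × 0.00308801 = 0.00142048
  π_II·L_II = 0.23 × 0.151383 = 0.0348181
  π_III·L_III = 0.11 × 0.122554 = 0.013481
  π_IV·L_IV = 0.20 × 0.00328708 = 0.000657416
Sum: 0.00142048 + 0.0348181 + 0.013481 + 0.000657416 = 0.0503769
P(Level II | x) ≈ 0.6912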